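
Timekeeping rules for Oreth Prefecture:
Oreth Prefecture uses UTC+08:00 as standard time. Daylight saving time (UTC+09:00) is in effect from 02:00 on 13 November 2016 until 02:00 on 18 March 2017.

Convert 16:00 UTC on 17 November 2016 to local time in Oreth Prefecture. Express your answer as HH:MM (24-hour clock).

At the standard offset (UTC+08:00), 16:00 UTC + 8h = 00:00 Oreth Prefecture standard time (rolling into the next day, 18 November 2016).
The standard-time date in Oreth Prefecture, 18 November 2016, falls between 13 November 2016 and 18 March 2017, so daylight saving is in effect and Oreth Prefecture is at UTC+09:00.
16:00 UTC + 9h = 01:00 local (rolling into the next day, 18 November 2016).

01:00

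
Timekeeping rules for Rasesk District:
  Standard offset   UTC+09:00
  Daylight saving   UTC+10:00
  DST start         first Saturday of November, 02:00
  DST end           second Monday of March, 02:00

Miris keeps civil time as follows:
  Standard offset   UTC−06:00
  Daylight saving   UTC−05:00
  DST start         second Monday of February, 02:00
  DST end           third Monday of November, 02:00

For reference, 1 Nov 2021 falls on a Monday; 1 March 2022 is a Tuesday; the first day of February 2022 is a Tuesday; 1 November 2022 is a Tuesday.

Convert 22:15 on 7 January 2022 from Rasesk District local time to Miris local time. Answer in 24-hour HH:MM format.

1 November 2021 is a Monday, so the first Saturday is November 6.
1 March 2022 is a Tuesday, so the first Monday is March 7 and the second is March 14.
Daylight saving runs 6 November 2021 – 14 March 2022; 7 January 2022 is inside that window, so Rasesk District is at UTC+10:00.
22:15 Rasesk District − 10h = 12:15 UTC.
1 February 2022 is a Tuesday, so the first Monday is February 7 and the second is February 14.
1 November 2022 is a Tuesday, so the first Monday is November 7 and the third is November 21.
At the standard offset (UTC−06:00), 12:15 UTC − 6h = 06:15 Miris standard time.
The standard-time date in Miris, 7 January 2022, does not fall between 14 February and 21 November, so daylight saving is not in effect and Miris is at UTC−06:00.
12:15 UTC − 6h = 06:15 Miris.

06:15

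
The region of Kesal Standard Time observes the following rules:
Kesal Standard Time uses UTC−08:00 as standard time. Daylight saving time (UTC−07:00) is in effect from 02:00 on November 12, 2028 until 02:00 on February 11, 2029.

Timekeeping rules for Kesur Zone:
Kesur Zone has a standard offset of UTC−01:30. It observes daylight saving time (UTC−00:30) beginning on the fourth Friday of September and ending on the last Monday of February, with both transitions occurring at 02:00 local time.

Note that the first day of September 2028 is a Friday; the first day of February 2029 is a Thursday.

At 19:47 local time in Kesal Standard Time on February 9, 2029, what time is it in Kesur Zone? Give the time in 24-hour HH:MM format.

02:17

February 9, 2029 lies within the daylight-saving period (12 November 2028 – 11 February 2029), so Kesal Standard Time is on daylight time, UTC−07:00.
19:47 Kesal Standard Time + 7h = 02:47 UTC (rolling into the next day, 10 February 2029).
1 September 2028 is a Friday, so the first Friday is September 1 and the fourth is September 22.
1 February 2029 is a Thursday, so Mondays fall on 5, 12, 19, 26; the last is February 26.
At the standard offset (UTC−01:30), 02:47 UTC − 1h30m = 01:17 Kesur Zone standard time.
The standard-time date in Kesur Zone, February 10, 2029, lies within the daylight-saving period (22 September 2028 – 26 February 2029), so Kesur Zone is on daylight time, UTC−00:30.
02:47 UTC − 0h30m = 02:17 Kesur Zone.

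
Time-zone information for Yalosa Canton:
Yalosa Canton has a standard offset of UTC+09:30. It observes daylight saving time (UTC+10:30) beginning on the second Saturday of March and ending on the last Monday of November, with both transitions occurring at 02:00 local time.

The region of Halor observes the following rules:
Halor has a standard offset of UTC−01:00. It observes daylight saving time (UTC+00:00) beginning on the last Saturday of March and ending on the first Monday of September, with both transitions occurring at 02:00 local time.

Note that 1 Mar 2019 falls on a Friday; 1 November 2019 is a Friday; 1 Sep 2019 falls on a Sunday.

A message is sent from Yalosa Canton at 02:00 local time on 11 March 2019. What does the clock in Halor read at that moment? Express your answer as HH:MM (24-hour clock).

1 March 2019 is a Friday, so the first Saturday is March 2 and the second is March 9.
1 November 2019 is a Friday, so Mondays fall on 4, 11, 18, 25; the last is November 25.
Daylight saving runs 9 March – 25 November; 11 March 2019 is inside that window, so Yalosa Canton is at UTC+10:30.
02:00 Yalosa Canton − 10h30m = 15:30 UTC (rolling into the previous day, 10 March 2019).
1 March 2019 is a Friday, so Saturdays fall on 2, 9, 16, 23, 30; the last is March 30.
1 September 2019 is a Sunday, so the first Monday is September 2.
At the standard offset (UTC−01:00), 15:30 UTC − 1h = 14:30 Halor standard time.
The standard-time date in Halor, 10 March 2019, is outside the daylight-saving period (30 March – 2 September), so Halor is on standard time, UTC−01:00.
15:30 UTC − 1h = 14:30 Halor.

14:30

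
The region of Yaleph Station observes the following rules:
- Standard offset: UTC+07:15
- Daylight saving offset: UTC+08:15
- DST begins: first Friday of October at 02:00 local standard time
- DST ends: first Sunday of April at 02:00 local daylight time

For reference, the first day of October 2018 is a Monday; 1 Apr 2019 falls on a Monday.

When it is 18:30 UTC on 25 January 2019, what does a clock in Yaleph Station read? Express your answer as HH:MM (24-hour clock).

1 October 2018 is a Monday, so the first Friday is October 5.
1 April 2019 is a Monday, so the first Sunday is April 7.
At the standard offset (UTC+07:15), 18:30 UTC + 7h15m = 01:45 Yaleph Station standard time (rolling into the next day, 26 January 2019).
The standard-time date in Yaleph Station, 26 January 2019, falls between 5 October 2018 and 7 April 2019, so daylight saving is in effect and Yaleph Station is at UTC+08:15.
18:30 UTC + 8h15m = 02:45 local (rolling into the next day, 26 January 2019).

02:45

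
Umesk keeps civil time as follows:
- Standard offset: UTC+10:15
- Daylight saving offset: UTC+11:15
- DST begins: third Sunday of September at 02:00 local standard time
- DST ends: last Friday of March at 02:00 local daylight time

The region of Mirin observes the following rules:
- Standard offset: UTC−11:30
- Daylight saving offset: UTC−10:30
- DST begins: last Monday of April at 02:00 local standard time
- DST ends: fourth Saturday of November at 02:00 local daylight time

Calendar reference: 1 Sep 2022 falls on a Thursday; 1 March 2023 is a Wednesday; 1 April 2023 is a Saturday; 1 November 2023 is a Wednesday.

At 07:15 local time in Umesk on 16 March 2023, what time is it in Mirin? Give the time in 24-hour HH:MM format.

08:30

1 September 2022 is a Thursday, so the first Sunday is September 4 and the third is September 18.
1 March 2023 is a Wednesday, so Fridays fall on 3, 10, 17, 24, 31; the last is March 31.
Daylight saving runs 18 September 2022 – 31 March 2023; 16 March 2023 is inside that window, so Umesk is at UTC+11:15.
07:15 Umesk − 11h15m = 20:00 UTC (rolling into the previous day, 15 March 2023).
1 April 2023 is a Saturday, so Mondays fall on 3, 10, 17, 24; the last is April 24.
1 November 2023 is a Wednesday, so the first Saturday is November 4 and the fourth is November 25.
At the standard offset (UTC−11:30), 20:00 UTC − 11h30m = 08:30 Mirin standard time.
The standard-time date in Mirin, 15 March 2023, does not fall between 24 April and 25 November, so daylight saving is not in effect and Mirin is at UTC−11:30.
20:00 UTC − 11h30m = 08:30 Mirin.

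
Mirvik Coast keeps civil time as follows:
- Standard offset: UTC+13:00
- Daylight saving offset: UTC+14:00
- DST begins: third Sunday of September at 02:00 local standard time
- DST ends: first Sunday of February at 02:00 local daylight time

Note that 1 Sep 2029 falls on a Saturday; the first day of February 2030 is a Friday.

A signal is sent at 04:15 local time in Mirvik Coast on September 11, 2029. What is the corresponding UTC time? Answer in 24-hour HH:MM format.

1 September 2029 is a Saturday, so the first Sunday is September 2 and the third is September 16.
1 February 2030 is a Friday, so the first Sunday is February 3.
Daylight saving runs 16 September 2029 – 3 February 2030; September 11, 2029 is outside that window, so Mirvik Coast is on standard time at UTC+13:00.
04:15 local − 13h = 15:15 UTC (rolling into the previous day, 10 September 2029).

15:15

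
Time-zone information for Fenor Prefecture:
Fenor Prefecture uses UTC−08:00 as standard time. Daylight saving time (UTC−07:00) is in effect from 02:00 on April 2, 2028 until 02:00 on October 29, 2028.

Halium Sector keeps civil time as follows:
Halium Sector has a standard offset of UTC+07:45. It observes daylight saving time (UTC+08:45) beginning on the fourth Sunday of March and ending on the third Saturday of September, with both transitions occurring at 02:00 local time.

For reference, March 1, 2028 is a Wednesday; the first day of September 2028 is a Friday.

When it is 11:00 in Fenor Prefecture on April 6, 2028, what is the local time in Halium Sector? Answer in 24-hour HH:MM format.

02:45

April 6, 2028 lies within the daylight-saving period (2 April – 29 October), so Fenor Prefecture is on daylight time, UTC−07:00.
11:00 Fenor Prefecture + 7h = 18:00 UTC.
1 March 2028 is a Wednesday, so the first Sunday is March 5 and the fourth is March 26.
1 September 2028 is a Friday, so the first Saturday is September 2 and the third is September 16.
At the standard offset (UTC+07:45), 18:00 UTC + 7h45m = 01:45 Halium Sector standard time (rolling into the next day, 7 April 2028).
The standard-time date in Halium Sector, April 7, 2028, lies within the daylight-saving period (26 March – 16 September), so Halium Sector is on daylight time, UTC+08:45.
18:00 UTC + 8h45m = 02:45 Halium Sector (rolling into the next day, 7 April 2028).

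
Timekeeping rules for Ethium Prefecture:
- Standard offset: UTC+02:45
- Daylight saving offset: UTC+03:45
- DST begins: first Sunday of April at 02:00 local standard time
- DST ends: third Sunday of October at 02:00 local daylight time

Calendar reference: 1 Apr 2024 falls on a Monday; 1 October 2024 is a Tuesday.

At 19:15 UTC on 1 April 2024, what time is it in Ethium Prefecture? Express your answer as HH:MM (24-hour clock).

1 April 2024 is a Monday, so the first Sunday is April 7.
1 October 2024 is a Tuesday, so the first Sunday is October 6 and the third is October 20.
At the standard offset (UTC+02:45), 19:15 UTC + 2h45m = 22:00 Ethium Prefecture standard time.
Daylight saving runs 7 April – 20 October; the standard-time date in Ethium Prefecture, 1 April 2024, is outside that window, so Ethium Prefecture is on standard time at UTC+02:45.
19:15 UTC + 2h45m = 22:00 local.

22:00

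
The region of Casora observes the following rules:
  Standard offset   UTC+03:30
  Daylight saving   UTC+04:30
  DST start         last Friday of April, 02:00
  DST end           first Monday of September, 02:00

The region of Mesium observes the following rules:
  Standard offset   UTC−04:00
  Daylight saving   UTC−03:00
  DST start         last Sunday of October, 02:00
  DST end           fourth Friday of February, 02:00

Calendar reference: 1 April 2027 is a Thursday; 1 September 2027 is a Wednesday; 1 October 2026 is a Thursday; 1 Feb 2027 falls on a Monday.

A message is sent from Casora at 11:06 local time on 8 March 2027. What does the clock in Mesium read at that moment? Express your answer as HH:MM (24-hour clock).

1 April 2027 is a Thursday, so Fridays fall on 2, 9, 16, 23, 30; the last is April 30.
1 September 2027 is a Wednesday, so the first Monday is September 6.
8 March 2027 is outside the daylight-saving period (30 April – 6 September), so Casora is on standard time, UTC+03:30.
11:06 Casora − 3h30m = 07:36 UTC.
1 October 2026 is a Thursday, so Sundays fall on 4, 11, 18, 25; the last is October 25.
1 February 2027 is a Monday, so the first Friday is February 5 and the fourth is February 26.
At the standard offset (UTC−04:00), 07:36 UTC − 4h = 03:36 Mesium standard time.
The standard-time date in Mesium, 8 March 2027, does not fall between 25 October 2026 and 26 February 2027, so daylight saving is not in effect and Mesium is at UTC−04:00.
07:36 UTC − 4h = 03:36 Mesium.

03:36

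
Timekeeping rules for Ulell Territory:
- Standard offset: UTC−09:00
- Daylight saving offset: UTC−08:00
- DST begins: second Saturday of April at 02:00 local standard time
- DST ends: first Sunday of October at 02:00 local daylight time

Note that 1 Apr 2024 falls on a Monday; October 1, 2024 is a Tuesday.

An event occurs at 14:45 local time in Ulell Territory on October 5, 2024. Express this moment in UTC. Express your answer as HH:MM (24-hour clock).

1 April 2024 is a Monday, so the first Saturday is April 6 and the second is April 13.
1 October 2024 is a Tuesday, so the first Sunday is October 6.
Daylight saving runs 13 April – 6 October; October 5, 2024 is inside that window, so Ulell Territory is at UTC−08:00.
14:45 local + 8h = 22:45 UTC.

22:45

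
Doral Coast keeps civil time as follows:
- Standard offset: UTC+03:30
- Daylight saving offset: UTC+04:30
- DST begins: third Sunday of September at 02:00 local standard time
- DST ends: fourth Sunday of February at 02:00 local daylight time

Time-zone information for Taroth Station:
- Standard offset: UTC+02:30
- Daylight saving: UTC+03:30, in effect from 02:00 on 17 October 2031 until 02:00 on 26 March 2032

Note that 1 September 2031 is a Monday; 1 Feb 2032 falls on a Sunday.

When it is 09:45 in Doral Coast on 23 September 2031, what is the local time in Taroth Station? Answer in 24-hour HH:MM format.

1 September 2031 is a Monday, so the first Sunday is September 7 and the third is September 21.
1 February 2032 is a Sunday, so the first Sunday is February 1 and the fourth is February 22.
Daylight saving runs 21 September 2031 – 22 February 2032; 23 September 2031 is inside that window, so Doral Coast is at UTC+04:30.
09:45 Doral Coast − 4h30m = 05:15 UTC.
At the standard offset (UTC+02:30), 05:15 UTC + 2h30m = 07:45 Taroth Station standard time.
Daylight saving runs 17 October 2031 – 26 March 2032; the standard-time date in Taroth Station, 23 September 2031, is outside that window, so Taroth Station is on standard time at UTC+02:30.
05:15 UTC + 2h30m = 07:45 Taroth Station.

07:45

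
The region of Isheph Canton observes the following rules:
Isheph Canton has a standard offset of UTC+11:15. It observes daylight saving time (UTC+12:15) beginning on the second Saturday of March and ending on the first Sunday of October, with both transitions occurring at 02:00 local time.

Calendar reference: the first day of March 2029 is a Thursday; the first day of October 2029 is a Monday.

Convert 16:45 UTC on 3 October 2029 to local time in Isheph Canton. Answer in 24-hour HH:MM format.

05:00

1 March 2029 is a Thursday, so the first Saturday is March 3 and the second is March 10.
1 October 2029 is a Monday, so the first Sunday is October 7.
At the standard offset (UTC+11:15), 16:45 UTC + 11h15m = 04:00 Isheph Canton standard time (rolling into the next day, 4 October 2029).
Daylight saving runs 10 March – 7 October; the standard-time date in Isheph Canton, 4 October 2029, is inside that window, so Isheph Canton is at UTC+12:15.
16:45 UTC + 12h15m = 05:00 local (rolling into the next day, 4 October 2029).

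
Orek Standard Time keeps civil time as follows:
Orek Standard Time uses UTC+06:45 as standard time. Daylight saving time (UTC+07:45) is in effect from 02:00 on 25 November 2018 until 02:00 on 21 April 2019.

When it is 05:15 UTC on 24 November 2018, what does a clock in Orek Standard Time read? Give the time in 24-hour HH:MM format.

12:00

At the standard offset (UTC+06:45), 05:15 UTC + 6h45m = 12:00 Orek Standard Time standard time.
The standard-time date in Orek Standard Time, 24 November 2018, does not fall between 25 November 2018 and 21 April 2019, so daylight saving is not in effect and Orek Standard Time is at UTC+06:45.
05:15 UTC + 6h45m = 12:00 local.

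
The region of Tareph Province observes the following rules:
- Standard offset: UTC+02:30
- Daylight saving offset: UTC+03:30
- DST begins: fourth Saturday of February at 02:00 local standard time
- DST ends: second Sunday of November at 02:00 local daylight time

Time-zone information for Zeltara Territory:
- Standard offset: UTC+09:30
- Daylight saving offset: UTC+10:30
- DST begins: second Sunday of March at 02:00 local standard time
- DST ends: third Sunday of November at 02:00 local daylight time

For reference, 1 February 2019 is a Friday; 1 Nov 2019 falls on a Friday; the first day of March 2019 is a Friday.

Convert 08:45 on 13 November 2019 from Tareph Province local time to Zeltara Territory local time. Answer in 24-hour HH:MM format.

16:45

1 February 2019 is a Friday, so the first Saturday is February 2 and the fourth is February 23.
1 November 2019 is a Friday, so the first Sunday is November 3 and the second is November 10.
13 November 2019 is outside the daylight-saving period (23 February – 10 November), so Tareph Province is on standard time, UTC+02:30.
08:45 Tareph Province − 2h30m = 06:15 UTC.
1 March 2019 is a Friday, so the first Sunday is March 3 and the second is March 10.
1 November 2019 is a Friday, so the first Sunday is November 3 and the third is November 17.
At the standard offset (UTC+09:30), 06:15 UTC + 9h30m = 15:45 Zeltara Territory standard time.
Daylight saving runs 10 March – 17 November; the standard-time date in Zeltara Territory, 13 November 2019, is inside that window, so Zeltara Territory is at UTC+10:30.
06:15 UTC + 10h30m = 16:45 Zeltara Territory.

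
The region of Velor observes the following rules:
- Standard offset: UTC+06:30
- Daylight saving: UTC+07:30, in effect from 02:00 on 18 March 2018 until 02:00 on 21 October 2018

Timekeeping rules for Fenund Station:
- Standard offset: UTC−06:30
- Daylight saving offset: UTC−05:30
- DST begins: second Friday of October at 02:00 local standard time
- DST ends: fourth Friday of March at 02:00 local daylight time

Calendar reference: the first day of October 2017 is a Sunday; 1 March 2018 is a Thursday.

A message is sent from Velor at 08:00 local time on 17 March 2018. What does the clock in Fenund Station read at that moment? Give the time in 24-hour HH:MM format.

20:00

17 March 2018 is outside the daylight-saving period (18 March – 21 October), so Velor is on standard time, UTC+06:30.
08:00 Velor − 6h30m = 01:30 UTC.
1 October 2017 is a Sunday, so the first Friday is October 6 and the second is October 13.
1 March 2018 is a Thursday, so the first Friday is March 2 and the fourth is March 23.
At the standard offset (UTC−06:30), 01:30 UTC − 6h30m = 19:00 Fenund Station standard time (rolling into the previous day, 16 March 2018).
Daylight saving runs 13 October 2017 – 23 March 2018; the standard-time date in Fenund Station, 16 March 2018, is inside that window, so Fenund Station is at UTC−05:30.
01:30 UTC − 5h30m = 20:00 Fenund Station (rolling into the previous day, 16 March 2018).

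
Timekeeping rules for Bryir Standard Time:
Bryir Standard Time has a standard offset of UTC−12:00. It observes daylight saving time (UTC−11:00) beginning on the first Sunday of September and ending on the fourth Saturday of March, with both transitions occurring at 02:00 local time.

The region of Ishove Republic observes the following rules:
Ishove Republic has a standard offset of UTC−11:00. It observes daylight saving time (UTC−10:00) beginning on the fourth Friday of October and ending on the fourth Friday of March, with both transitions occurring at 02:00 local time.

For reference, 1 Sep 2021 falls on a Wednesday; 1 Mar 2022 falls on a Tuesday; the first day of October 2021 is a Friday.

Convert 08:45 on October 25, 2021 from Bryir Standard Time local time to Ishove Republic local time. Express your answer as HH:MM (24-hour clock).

1 September 2021 is a Wednesday, so the first Sunday is September 5.
1 March 2022 is a Tuesday, so the first Saturday is March 5 and the fourth is March 26.
October 25, 2021 lies within the daylight-saving period (5 September 2021 – 26 March 2022), so Bryir Standard Time is on daylight time, UTC−11:00.
08:45 Bryir Standard Time + 11h = 19:45 UTC.
1 October 2021 is a Friday, so the first Friday is October 1 and the fourth is October 22.
1 March 2022 is a Tuesday, so the first Friday is March 4 and the fourth is March 25.
At the standard offset (UTC−11:00), 19:45 UTC − 11h = 08:45 Ishove Republic standard time.
Daylight saving runs 22 October 2021 – 25 March 2022; the standard-time date in Ishove Republic, October 25, 2021, is inside that window, so Ishove Republic is at UTC−10:00.
19:45 UTC − 10h = 09:45 Ishove Republic.

09:45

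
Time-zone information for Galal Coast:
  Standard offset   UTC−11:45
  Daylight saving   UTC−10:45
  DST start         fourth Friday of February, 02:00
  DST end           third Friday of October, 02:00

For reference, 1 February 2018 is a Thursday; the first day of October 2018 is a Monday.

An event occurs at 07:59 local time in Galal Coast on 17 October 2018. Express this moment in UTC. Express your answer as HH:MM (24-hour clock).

18:44

1 February 2018 is a Thursday, so the first Friday is February 2 and the fourth is February 23.
1 October 2018 is a Monday, so the first Friday is October 5 and the third is October 19.
Daylight saving runs 23 February – 19 October; 17 October 2018 is inside that window, so Galal Coast is at UTC−10:45.
07:59 local + 10h45m = 18:44 UTC.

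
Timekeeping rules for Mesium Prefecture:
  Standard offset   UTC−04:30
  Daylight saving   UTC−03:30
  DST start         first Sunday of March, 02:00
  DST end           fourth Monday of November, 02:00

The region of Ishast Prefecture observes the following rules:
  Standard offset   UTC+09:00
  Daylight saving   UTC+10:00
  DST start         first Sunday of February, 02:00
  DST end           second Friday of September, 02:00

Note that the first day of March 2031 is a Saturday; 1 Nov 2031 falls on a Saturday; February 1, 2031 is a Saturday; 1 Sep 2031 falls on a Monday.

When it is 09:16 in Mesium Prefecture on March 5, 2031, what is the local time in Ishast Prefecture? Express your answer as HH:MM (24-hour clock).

1 March 2031 is a Saturday, so the first Sunday is March 2.
1 November 2031 is a Saturday, so the first Monday is November 3 and the fourth is November 24.
March 5, 2031 falls between 2 March and 24 November, so daylight saving is in effect and Mesium Prefecture is at UTC−03:30.
09:16 Mesium Prefecture + 3h30m = 12:46 UTC.
1 February 2031 is a Saturday, so the first Sunday is February 2.
1 September 2031 is a Monday, so the first Friday is September 5 and the second is September 12.
At the standard offset (UTC+09:00), 12:46 UTC + 9h = 21:46 Ishast Prefecture standard time.
Daylight saving runs 2 February – 12 September; the standard-time date in Ishast Prefecture, March 5, 2031, is inside that window, so Ishast Prefecture is at UTC+10:00.
12:46 UTC + 10h = 22:46 Ishast Prefecture.

22:46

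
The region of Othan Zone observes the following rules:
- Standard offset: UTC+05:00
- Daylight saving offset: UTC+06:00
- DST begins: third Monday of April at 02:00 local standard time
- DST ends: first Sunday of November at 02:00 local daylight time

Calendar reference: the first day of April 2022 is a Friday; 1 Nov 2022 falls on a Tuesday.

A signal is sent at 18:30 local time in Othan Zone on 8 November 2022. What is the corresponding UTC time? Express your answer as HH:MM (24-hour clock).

1 April 2022 is a Friday, so the first Monday is April 4 and the third is April 18.
1 November 2022 is a Tuesday, so the first Sunday is November 6.
Daylight saving runs 18 April – 6 November; 8 November 2022 is outside that window, so Othan Zone is on standard time at UTC+05:00.
18:30 local − 5h = 13:30 UTC.

13:30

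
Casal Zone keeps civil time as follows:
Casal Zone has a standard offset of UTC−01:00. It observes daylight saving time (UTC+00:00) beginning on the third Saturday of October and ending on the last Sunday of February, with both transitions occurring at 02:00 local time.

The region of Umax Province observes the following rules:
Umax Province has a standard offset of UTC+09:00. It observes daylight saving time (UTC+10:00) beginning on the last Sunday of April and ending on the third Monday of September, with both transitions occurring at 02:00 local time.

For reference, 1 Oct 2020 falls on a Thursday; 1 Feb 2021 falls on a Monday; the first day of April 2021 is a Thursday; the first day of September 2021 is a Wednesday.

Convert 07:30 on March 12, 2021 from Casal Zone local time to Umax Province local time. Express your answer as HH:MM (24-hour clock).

1 October 2020 is a Thursday, so the first Saturday is October 3 and the third is October 17.
1 February 2021 is a Monday, so Sundays fall on 7, 14, 21, 28; the last is February 28.
March 12, 2021 does not fall between 17 October 2020 and 28 February 2021, so daylight saving is not in effect and Casal Zone is at UTC−01:00.
07:30 Casal Zone + 1h = 08:30 UTC.
1 April 2021 is a Thursday, so Sundays fall on 4, 11, 18, 25; the last is April 25.
1 September 2021 is a Wednesday, so the first Monday is September 6 and the third is September 20.
At the standard offset (UTC+09:00), 08:30 UTC + 9h = 17:30 Umax Province standard time.
The standard-time date in Umax Province, March 12, 2021, is outside the daylight-saving period (25 April – 20 September), so Umax Province is on standard time, UTC+09:00.
08:30 UTC + 9h = 17:30 Umax Province.

17:30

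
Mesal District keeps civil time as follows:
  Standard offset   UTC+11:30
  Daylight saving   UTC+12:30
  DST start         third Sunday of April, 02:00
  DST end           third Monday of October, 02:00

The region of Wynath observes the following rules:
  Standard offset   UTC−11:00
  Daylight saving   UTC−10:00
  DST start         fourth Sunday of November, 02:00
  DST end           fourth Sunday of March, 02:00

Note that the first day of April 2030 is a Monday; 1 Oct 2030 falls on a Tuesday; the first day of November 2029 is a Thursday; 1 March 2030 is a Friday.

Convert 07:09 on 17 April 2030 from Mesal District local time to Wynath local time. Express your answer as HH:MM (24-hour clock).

08:39

1 April 2030 is a Monday, so the first Sunday is April 7 and the third is April 21.
1 October 2030 is a Tuesday, so the first Monday is October 7 and the third is October 21.
17 April 2030 is outside the daylight-saving period (21 April – 21 October), so Mesal District is on standard time, UTC+11:30.
07:09 Mesal District − 11h30m = 19:39 UTC (rolling into the previous day, 16 April 2030).
1 November 2029 is a Thursday, so the first Sunday is November 4 and the fourth is November 25.
1 March 2030 is a Friday, so the first Sunday is March 3 and the fourth is March 24.
At the standard offset (UTC−11:00), 19:39 UTC − 11h = 08:39 Wynath standard time.
The standard-time date in Wynath, 16 April 2030, is outside the daylight-saving period (25 November 2029 – 24 March 2030), so Wynath is on standard time, UTC−11:00.
19:39 UTC − 11h = 08:39 Wynath.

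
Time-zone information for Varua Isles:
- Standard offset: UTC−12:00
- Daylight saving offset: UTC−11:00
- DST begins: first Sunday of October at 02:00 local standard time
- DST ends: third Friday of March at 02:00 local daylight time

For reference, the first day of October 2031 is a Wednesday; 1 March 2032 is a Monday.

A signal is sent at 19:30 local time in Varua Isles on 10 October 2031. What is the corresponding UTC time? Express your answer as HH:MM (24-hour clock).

1 October 2031 is a Wednesday, so the first Sunday is October 5.
1 March 2032 is a Monday, so the first Friday is March 5 and the third is March 19.
Daylight saving runs 5 October 2031 – 19 March 2032; 10 October 2031 is inside that window, so Varua Isles is at UTC−11:00.
19:30 local + 11h = 06:30 UTC (rolling into the next day, 11 October 2031).

06:30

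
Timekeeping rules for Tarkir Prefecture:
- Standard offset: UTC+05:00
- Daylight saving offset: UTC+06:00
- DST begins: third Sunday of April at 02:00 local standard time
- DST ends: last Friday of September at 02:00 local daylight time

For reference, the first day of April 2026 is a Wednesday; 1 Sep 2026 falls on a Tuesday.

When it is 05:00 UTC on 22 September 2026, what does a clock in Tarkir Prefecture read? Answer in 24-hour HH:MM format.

1 April 2026 is a Wednesday, so the first Sunday is April 5 and the third is April 19.
1 September 2026 is a Tuesday, so Fridays fall on 4, 11, 18, 25; the last is September 25.
At the standard offset (UTC+05:00), 05:00 UTC + 5h = 10:00 Tarkir Prefecture standard time.
The standard-time date in Tarkir Prefecture, 22 September 2026, falls between 19 April and 25 September, so daylight saving is in effect and Tarkir Prefecture is at UTC+06:00.
05:00 UTC + 6h = 11:00 local.

11:00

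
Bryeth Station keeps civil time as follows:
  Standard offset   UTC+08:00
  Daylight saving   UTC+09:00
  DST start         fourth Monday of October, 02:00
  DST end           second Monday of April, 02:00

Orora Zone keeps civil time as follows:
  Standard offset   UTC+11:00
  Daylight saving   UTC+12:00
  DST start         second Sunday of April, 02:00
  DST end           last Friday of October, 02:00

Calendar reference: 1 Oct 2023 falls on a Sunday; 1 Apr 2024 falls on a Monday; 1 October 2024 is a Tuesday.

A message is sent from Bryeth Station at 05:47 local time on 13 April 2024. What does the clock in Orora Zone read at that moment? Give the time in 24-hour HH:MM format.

08:47

1 October 2023 is a Sunday, so the first Monday is October 2 and the fourth is October 23.
1 April 2024 is a Monday, so the first Monday is April 1 and the second is April 8.
13 April 2024 does not fall between 23 October 2023 and 8 April 2024, so daylight saving is not in effect and Bryeth Station is at UTC+08:00.
05:47 Bryeth Station − 8h = 21:47 UTC (rolling into the previous day, 12 April 2024).
1 April 2024 is a Monday, so the first Sunday is April 7 and the second is April 14.
1 October 2024 is a Tuesday, so Fridays fall on 4, 11, 18, 25; the last is October 25.
At the standard offset (UTC+11:00), 21:47 UTC + 11h = 08:47 Orora Zone standard time (rolling into the next day, 13 April 2024).
Daylight saving runs 14 April – 25 October; the standard-time date in Orora Zone, 13 April 2024, is outside that window, so Orora Zone is on standard time at UTC+11:00.
21:47 UTC + 11h = 08:47 Orora Zone (rolling into the next day, 13 April 2024).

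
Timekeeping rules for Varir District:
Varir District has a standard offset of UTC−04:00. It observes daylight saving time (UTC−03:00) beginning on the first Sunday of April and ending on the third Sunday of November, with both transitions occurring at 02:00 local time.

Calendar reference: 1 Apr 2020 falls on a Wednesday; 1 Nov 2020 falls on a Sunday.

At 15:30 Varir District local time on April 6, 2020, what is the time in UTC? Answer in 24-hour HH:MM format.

18:30

1 April 2020 is a Wednesday, so the first Sunday is April 5.
1 November 2020 is a Sunday, so the first Sunday is November 1 and the third is November 15.
Daylight saving runs 5 April – 15 November; April 6, 2020 is inside that window, so Varir District is at UTC−03:00.
15:30 local + 3h = 18:30 UTC.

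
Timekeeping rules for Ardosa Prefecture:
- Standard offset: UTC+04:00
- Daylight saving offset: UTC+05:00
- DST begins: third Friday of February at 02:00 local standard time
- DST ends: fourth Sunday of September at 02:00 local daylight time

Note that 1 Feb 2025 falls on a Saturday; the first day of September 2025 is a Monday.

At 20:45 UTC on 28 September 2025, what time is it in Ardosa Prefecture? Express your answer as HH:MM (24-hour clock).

00:45

1 February 2025 is a Saturday, so the first Friday is February 7 and the third is February 21.
1 September 2025 is a Monday, so the first Sunday is September 7 and the fourth is September 28.
At the standard offset (UTC+04:00), 20:45 UTC + 4h = 00:45 Ardosa Prefecture standard time (rolling into the next day, 29 September 2025).
The standard-time date in Ardosa Prefecture, 29 September 2025, does not fall between 21 February and 28 September, so daylight saving is not in effect and Ardosa Prefecture is at UTC+04:00.
20:45 UTC + 4h = 00:45 local (rolling into the next day, 29 September 2025).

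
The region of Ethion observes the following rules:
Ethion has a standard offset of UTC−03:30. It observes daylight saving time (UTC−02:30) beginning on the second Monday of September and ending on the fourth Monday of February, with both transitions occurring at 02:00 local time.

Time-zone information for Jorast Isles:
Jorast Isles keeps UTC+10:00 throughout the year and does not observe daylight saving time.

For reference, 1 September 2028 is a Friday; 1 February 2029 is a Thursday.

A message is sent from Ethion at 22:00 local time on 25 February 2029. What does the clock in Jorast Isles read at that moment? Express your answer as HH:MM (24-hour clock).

10:30

1 September 2028 is a Friday, so the first Monday is September 4 and the second is September 11.
1 February 2029 is a Thursday, so the first Monday is February 5 and the fourth is February 26.
25 February 2029 falls between 11 September 2028 and 26 February 2029, so daylight saving is in effect and Ethion is at UTC−02:30.
22:00 Ethion + 2h30m = 00:30 UTC (rolling into the next day, 26 February 2029).
Jorast Isles has no daylight saving, so its offset is UTC+10:00 year-round.
00:30 UTC + 10h = 10:30 Jorast Isles.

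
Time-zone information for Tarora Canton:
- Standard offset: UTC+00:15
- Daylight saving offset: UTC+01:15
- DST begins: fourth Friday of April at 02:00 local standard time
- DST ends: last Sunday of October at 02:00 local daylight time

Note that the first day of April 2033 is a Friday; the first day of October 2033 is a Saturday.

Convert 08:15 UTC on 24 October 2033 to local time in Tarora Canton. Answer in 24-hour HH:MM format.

09:30

1 April 2033 is a Friday, so the first Friday is April 1 and the fourth is April 22.
1 October 2033 is a Saturday, so Sundays fall on 2, 9, 16, 23, 30; the last is October 30.
At the standard offset (UTC+00:15), 08:15 UTC + 0h15m = 08:30 Tarora Canton standard time.
The standard-time date in Tarora Canton, 24 October 2033, falls between 22 April and 30 October, so daylight saving is in effect and Tarora Canton is at UTC+01:15.
08:15 UTC + 1h15m = 09:30 local.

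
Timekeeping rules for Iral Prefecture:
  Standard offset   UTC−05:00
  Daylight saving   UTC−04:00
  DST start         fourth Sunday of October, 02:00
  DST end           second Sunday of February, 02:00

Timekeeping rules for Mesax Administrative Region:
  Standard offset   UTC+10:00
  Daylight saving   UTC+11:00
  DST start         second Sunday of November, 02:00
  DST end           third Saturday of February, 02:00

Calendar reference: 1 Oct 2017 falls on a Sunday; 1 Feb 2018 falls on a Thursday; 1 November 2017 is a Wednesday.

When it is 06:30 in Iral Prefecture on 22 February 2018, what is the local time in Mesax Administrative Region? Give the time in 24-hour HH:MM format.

21:30

1 October 2017 is a Sunday, so the first Sunday is October 1 and the fourth is October 22.
1 February 2018 is a Thursday, so the first Sunday is February 4 and the second is February 11.
Daylight saving runs 22 October 2017 – 11 February 2018; 22 February 2018 is outside that window, so Iral Prefecture is on standard time at UTC−05:00.
06:30 Iral Prefecture + 5h = 11:30 UTC.
1 November 2017 is a Wednesday, so the first Sunday is November 5 and the second is November 12.
1 February 2018 is a Thursday, so the first Saturday is February 3 and the third is February 17.
At the standard offset (UTC+10:00), 11:30 UTC + 10h = 21:30 Mesax Administrative Region standard time.
The standard-time date in Mesax Administrative Region, 22 February 2018, does not fall between 12 November 2017 and 17 February 2018, so daylight saving is not in effect and Mesax Administrative Region is at UTC+10:00.
11:30 UTC + 10h = 21:30 Mesax Administrative Region.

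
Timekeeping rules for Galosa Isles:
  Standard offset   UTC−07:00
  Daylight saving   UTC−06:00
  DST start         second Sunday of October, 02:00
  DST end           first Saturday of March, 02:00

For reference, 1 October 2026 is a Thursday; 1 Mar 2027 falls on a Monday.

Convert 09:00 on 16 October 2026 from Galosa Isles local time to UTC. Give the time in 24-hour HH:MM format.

15:00

1 October 2026 is a Thursday, so the first Sunday is October 4 and the second is October 11.
1 March 2027 is a Monday, so the first Saturday is March 6.
16 October 2026 falls between 11 October 2026 and 6 March 2027, so daylight saving is in effect and Galosa Isles is at UTC−06:00.
09:00 local + 6h = 15:00 UTC.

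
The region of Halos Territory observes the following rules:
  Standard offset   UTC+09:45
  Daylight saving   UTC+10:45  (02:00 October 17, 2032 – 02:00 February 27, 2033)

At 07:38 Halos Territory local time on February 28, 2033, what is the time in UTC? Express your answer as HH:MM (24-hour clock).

21:53

February 28, 2033 does not fall between 17 October 2032 and 27 February 2033, so daylight saving is not in effect and Halos Territory is at UTC+09:45.
07:38 local − 9h45m = 21:53 UTC (rolling into the previous day, 27 February 2033).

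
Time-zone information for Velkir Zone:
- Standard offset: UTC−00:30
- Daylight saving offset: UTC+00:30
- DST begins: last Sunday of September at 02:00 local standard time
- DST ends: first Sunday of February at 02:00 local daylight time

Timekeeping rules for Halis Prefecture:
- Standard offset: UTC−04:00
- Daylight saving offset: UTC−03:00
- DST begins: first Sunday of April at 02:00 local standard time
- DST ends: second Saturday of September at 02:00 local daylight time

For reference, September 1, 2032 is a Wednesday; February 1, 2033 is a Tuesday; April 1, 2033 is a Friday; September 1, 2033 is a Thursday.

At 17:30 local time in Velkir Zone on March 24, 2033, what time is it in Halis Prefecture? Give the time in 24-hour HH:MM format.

1 September 2032 is a Wednesday, so Sundays fall on 5, 12, 19, 26; the last is September 26.
1 February 2033 is a Tuesday, so the first Sunday is February 6.
March 24, 2033 is outside the daylight-saving period (26 September 2032 – 6 February 2033), so Velkir Zone is on standard time, UTC−00:30.
17:30 Velkir Zone + 0h30m = 18:00 UTC.
1 April 2033 is a Friday, so the first Sunday is April 3.
1 September 2033 is a Thursday, so the first Saturday is September 3 and the second is September 10.
At the standard offset (UTC−04:00), 18:00 UTC − 4h = 14:00 Halis Prefecture standard time.
The standard-time date in Halis Prefecture, March 24, 2033, is outside the daylight-saving period (3 April – 10 September), so Halis Prefecture is on standard time, UTC−04:00.
18:00 UTC − 4h = 14:00 Halis Prefecture.

14:00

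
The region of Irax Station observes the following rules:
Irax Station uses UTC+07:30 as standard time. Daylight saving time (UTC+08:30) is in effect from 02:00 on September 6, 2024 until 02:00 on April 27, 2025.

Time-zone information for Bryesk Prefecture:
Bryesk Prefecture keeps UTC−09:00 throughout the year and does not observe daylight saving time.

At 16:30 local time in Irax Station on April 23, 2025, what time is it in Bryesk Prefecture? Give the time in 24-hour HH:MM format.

April 23, 2025 falls between 6 September 2024 and 27 April 2025, so daylight saving is in effect and Irax Station is at UTC+08:30.
16:30 Irax Station − 8h30m = 08:00 UTC.
Bryesk Prefecture stays on UTC−09:00 all year.
08:00 UTC − 9h = 23:00 Bryesk Prefecture (rolling into the previous day, 22 April 2025).

23:00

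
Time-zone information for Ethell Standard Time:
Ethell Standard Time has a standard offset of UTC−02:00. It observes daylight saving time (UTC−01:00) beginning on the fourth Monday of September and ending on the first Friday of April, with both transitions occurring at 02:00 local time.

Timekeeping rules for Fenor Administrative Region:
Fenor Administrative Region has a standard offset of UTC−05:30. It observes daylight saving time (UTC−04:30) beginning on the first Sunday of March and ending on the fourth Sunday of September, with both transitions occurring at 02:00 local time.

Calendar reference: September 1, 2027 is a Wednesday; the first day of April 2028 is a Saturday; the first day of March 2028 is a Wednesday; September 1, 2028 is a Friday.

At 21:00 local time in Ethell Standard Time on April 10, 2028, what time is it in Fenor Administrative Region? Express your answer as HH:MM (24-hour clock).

18:30

1 September 2027 is a Wednesday, so the first Monday is September 6 and the fourth is September 27.
1 April 2028 is a Saturday, so the first Friday is April 7.
April 10, 2028 does not fall between 27 September 2027 and 7 April 2028, so daylight saving is not in effect and Ethell Standard Time is at UTC−02:00.
21:00 Ethell Standard Time + 2h = 23:00 UTC.
1 March 2028 is a Wednesday, so the first Sunday is March 5.
1 September 2028 is a Friday, so the first Sunday is September 3 and the fourth is September 24.
At the standard offset (UTC−05:30), 23:00 UTC − 5h30m = 17:30 Fenor Administrative Region standard time.
The standard-time date in Fenor Administrative Region, April 10, 2028, falls between 5 March and 24 September, so daylight saving is in effect and Fenor Administrative Region is at UTC−04:30.
23:00 UTC − 4h30m = 18:30 Fenor Administrative Region.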